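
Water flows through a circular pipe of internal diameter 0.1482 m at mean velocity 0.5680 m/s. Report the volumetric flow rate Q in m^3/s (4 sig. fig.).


Approach: apply the continuity equation for pipe flow, Q = A * v with A = pi*(D/2)^2.
A = pi*(0.1482/2)^2 = 0.0172499 m^2
Q = 0.0172499 * 0.5680 = 0.009798 m^3/s
Therefore the volumetric flow rate Q = 0.009798 m^3/s.


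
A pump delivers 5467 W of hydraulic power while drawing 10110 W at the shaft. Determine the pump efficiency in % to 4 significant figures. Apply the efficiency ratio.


Approach: apply the efficiency ratio, eta = (P_out/P_in)*100.
eta = (5467 / 10110) * 100 = 54.08 %
Therefore the pump efficiency = 54.08 %.


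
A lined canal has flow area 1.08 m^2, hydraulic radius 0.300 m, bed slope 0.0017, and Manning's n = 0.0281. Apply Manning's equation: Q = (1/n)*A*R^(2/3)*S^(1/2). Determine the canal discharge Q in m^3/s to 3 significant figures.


Q = (1/0.0281) * 1.08 * 0.300^(2/3) * 0.0017^(1/2) = 0.710 m^3/s
Therefore the canal discharge Q = 0.710 m^3/s.


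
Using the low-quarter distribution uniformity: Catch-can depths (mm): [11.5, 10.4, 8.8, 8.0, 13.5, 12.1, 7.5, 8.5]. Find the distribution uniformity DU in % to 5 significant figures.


Approach: apply the low-quarter distribution uniformity, DU = (mean of lowest quarter of readings / overall mean)*100.
sorted lowest 2 of 8: [7.5, 8.0] -> mean = 7.750000 mm
overall mean = 10.03750 mm
DU = (7.750000/10.03750)*100 = 77.210 %
Therefore the distribution uniformity DU = 77.210 %.


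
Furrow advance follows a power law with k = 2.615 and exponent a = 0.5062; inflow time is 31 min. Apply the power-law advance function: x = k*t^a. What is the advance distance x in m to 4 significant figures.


x = 2.615 * 31^0.5062 = 14.87 m
Therefore the advance distance x = 14.87 m.


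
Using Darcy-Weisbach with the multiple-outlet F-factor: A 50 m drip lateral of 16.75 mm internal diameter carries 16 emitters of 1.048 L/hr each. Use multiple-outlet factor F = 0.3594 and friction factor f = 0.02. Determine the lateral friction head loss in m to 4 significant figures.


Approach: apply Darcy-Weisbach with the multiple-outlet F-factor, Q = n*q/(3600*1000) m^3/s; v = Q/A; hf = F*f*(L/D)*(v^2/(2g)).
Q = 16*1.048/(3600*1000) = 4.65778e-06 m^3/s
A = pi*(16.75e-3/2)^2 = 2.20353e-04 m^2, so v = Q/A = 0.0211378 m/s
hf = 0.3594*0.02*(50/0.01675)*(0.0211378^2/(2*9.81)) = 0.0004886 m
Therefore the lateral friction head loss = 0.0004886 m.


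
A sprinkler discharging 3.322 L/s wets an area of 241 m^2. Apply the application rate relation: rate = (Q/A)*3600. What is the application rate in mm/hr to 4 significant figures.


rate = (3.322 / 241) * 3600 = 49.62 mm/hr
Therefore the application rate = 49.62 mm/hr.


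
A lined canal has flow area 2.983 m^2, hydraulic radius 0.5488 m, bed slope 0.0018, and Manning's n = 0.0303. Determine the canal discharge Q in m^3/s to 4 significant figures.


Approach: apply Manning's equation, Q = (1/n)*A*R^(2/3)*S^(1/2).
Q = (1/0.0303) * 2.983 * 0.5488^(2/3) * 0.0018^(1/2) = 2.800 m^3/s
Therefore the canal discharge Q = 2.800 m^3/s.


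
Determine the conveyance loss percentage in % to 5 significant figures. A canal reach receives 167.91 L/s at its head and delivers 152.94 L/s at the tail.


Approach: apply the conveyance loss ratio, loss% = ((Q_head - Q_tail)/Q_head)*100.
loss = ((167.91 - 152.94)/167.91)*100 = 8.9155 %
Therefore the conveyance loss percentage = 8.9155 %.


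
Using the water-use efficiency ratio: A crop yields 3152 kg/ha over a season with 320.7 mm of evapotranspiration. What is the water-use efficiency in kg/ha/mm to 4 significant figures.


Approach: apply the water-use efficiency ratio, WUE = yield/ET.
WUE = 3152 / 320.7 = 9.829 kg/ha/mm
Therefore the water-use efficiency = 9.829 kg/ha/mm.


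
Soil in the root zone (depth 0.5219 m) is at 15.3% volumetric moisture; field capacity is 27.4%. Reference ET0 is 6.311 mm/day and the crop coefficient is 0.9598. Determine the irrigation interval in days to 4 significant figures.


Approach: apply soil-water budget scheduling, SMD = (FC-theta)/100*depth*1000; ETc = ET0*Kc; interval = SMD/ETc.
Step 1 — soil moisture deficit:
  SMD = (27.4 - 15.3)/100 * 0.5219 * 1000 = 63.1499 mm
Step 2 — daily crop ET (ETc = ET0*Kc):
  ETc = 6.311 * 0.9598 = 6.05730 mm/day
Step 3 — irrigation interval (SMD/ETc):
  interval = 63.1499 / 6.05730 = 10.43 days
Therefore the irrigation interval = 10.43 days.


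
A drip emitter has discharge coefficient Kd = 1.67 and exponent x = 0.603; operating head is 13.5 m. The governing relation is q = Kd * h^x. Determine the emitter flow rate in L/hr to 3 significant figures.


q = 1.67 * 13.5^0.603 = 8.02 L/hr
Therefore the emitter flow rate = 8.02 L/hr.


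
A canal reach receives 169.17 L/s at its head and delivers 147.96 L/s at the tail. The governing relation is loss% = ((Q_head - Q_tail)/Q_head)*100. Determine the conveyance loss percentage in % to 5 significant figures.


loss = ((169.17 - 147.96)/169.17)*100 = 12.538 %
Therefore the conveyance loss percentage = 12.538 %.


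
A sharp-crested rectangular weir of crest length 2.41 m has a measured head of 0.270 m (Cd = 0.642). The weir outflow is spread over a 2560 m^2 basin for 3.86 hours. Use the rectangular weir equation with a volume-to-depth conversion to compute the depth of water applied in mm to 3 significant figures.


Approach: apply the rectangular weir equation with a volume-to-depth conversion, Q = (2/3)*Cd*L*sqrt(2g)*H^1.5; d = Q*t/A * 1000.
Step 1 — weir discharge:
  Q = (2/3)*0.642*2.41*sqrt(2*9.81)*0.270^1.5 = 0.64100 m^3/s
Step 2 — volume: V = 0.64100 * 3.86*3600 = 8907.3 m^3
Step 3 — depth: d = V/A * 1000 = 8907.3/2560 * 1000 = 3480 mm
Therefore the depth of water applied = 3480 mm.


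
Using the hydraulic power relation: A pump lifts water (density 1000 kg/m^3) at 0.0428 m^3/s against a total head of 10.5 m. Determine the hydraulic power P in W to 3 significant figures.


Approach: apply the hydraulic power relation, P = rho*g*Q*H.
P = 1000 * 9.81 * 0.0428 * 10.5 = 4410 W
Therefore the hydraulic power P = 4410 W.


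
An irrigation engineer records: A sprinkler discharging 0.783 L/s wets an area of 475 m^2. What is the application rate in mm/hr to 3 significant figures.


Approach: apply the application rate relation, rate = (Q/A)*3600.
rate = (0.783 / 475) * 3600 = 5.93 mm/hr
Therefore the application rate = 5.93 mm/hr.


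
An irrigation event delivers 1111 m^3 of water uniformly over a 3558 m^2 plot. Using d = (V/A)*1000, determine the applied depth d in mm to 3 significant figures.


d = (1111 / 3558) * 1000 = 312 mm
Therefore the applied depth d = 312 mm.


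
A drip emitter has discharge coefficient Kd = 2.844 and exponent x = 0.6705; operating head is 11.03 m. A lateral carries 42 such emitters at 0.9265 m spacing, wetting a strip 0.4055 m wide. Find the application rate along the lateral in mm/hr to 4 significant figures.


Approach: apply the emitter equation with a lateral mass balance, q = Kd*h^x; Q = n*q; rate = Q/(n*spacing*width).
Step 1 — single emitter flow (q = Kd*h^x):
  q = 2.844 * 11.03^0.6705 = 14.2225 L/hr
Step 2 — total lateral flow: Q = 42 * 14.2225 = 597.346 L/hr
Step 3 — wetted area: A = 42 * 0.9265 * 0.4055 = 15.7792 m^2
Step 4 — application rate: Q/A = 597.346/15.7792 = 37.86 mm/hr
Therefore the application rate along the lateral = 37.86 mm/hr.


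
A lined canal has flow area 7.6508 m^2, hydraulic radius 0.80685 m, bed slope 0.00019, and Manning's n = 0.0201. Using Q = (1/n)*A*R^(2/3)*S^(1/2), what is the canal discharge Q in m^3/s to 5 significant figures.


Q = (1/0.0201) * 7.6508 * 0.80685^(2/3) * 0.00019^(1/2) = 4.5473 m^3/s
Therefore the canal discharge Q = 4.5473 m^3/s.


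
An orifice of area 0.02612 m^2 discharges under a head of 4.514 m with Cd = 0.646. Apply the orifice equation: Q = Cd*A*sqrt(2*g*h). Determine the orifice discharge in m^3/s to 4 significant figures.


Q = 0.646 * 0.02612 * sqrt(2*9.81*4.514) = 0.1588 m^3/s
Therefore the orifice discharge = 0.1588 m^3/s.


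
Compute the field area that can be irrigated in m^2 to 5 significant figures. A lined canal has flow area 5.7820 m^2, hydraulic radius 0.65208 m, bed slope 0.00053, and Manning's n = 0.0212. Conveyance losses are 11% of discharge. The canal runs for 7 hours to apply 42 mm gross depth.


Approach: apply Manning's equation with a conveyance and depth budget, Q = (1/n)*A*R^(2/3)*S^(1/2); Q_field = Q*(1-loss); Area = Q_field*t/(d/1000).
Step 1 — canal discharge (Manning's equation):
  Q = (1/0.0212) * 5.7820 * 0.65208^(2/3) * 0.00053^(1/2) = 4.721508 m^3/s
Step 2 — delivered flow: Q_field = 4.721508*(1 - 11/100) = 4.202142 m^3/s
Step 3 — volume delivered: V = 4.202142 * 7*3600 = 105894.0 m^3
Step 4 — area served: A = V / (depth/1000) = 105894.0 / 0.042 = 2521300 m^2
Therefore the field area that can be irrigated = 2521300 m^2.


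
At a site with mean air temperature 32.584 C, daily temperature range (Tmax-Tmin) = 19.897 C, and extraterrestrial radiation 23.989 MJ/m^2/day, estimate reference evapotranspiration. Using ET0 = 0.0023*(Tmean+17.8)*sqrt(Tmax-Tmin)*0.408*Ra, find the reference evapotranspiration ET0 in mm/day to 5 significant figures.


ET0 = 0.0023*(32.584+17.8)*sqrt(19.897)*0.408*23.989 = 5.0593 mm/day
Therefore the reference evapotranspiration ET0 = 5.0593 mm/day.


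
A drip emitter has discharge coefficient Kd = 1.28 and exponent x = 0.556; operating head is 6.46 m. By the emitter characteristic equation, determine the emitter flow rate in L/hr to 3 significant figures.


Approach: apply the emitter characteristic equation, q = Kd * h^x.
q = 1.28 * 6.46^0.556 = 3.61 L/hr
Therefore the emitter flow rate = 3.61 L/hr.


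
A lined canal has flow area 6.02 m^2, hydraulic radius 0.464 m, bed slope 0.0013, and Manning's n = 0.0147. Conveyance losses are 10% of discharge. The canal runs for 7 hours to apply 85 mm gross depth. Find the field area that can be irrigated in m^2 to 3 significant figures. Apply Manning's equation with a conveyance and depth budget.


Approach: apply Manning's equation with a conveyance and depth budget, Q = (1/n)*A*R^(2/3)*S^(1/2); Q_field = Q*(1-loss); Area = Q_field*t/(d/1000).
Step 1 — canal discharge (Manning's equation):
  Q = (1/0.0147) * 6.02 * 0.464^(2/3) * 0.0013^(1/2) = 8.8497 m^3/s
Step 2 — delivered flow: Q_field = 8.8497*(1 - 10/100) = 7.9647 m^3/s
Step 3 — volume delivered: V = 7.9647 * 7*3600 = 200710 m^3
Step 4 — area served: A = V / (depth/1000) = 200710 / 0.085 = 2360000 m^2
Therefore the field area that can be irrigated = 2360000 m^2.


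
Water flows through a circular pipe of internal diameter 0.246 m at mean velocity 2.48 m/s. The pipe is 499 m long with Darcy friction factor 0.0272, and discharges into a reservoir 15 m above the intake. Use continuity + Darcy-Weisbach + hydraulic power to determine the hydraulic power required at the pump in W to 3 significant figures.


Approach: apply continuity + Darcy-Weisbach + hydraulic power, Q = A*v; hf = f*(L/D)*(v^2/(2g)); H = static + hf; P = rho*g*Q*H.
Step 1 — flow rate (continuity, Q = A*v):
  A = pi*(0.246/2)^2 = 0.047529 m^2
  Q = 0.047529 * 2.48 = 0.11787 m^3/s
Step 2 — friction head loss (Darcy-Weisbach):
  hf = 0.0272 * (499/0.246) * (2.48^2 / (2*9.81))
  hf = 17.296 m
Step 3 — total head: H = 15 + 17.296 = 32.296 m
Step 4 — hydraulic power (P = rho*g*Q*H):
  P = 1000 * 9.81 * 0.11787 * 32.296 = 37300 W
Therefore the hydraulic power required at the pump = 37300 W.


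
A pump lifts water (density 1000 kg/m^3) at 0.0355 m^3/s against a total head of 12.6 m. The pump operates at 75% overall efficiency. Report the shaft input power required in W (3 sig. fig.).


Approach: apply hydraulic power then efficiency conversion, P = rho*g*Q*H; P_in = P/eta.
Step 1 — hydraulic power (P = rho*g*Q*H):
  P = 1000 * 9.81 * 0.0355 * 12.6 = 4388.0 W
Step 2 — input power: P_in = P/eta = 4388.0 / 0.75 = 5850 W
Therefore the shaft input power required = 5850 W.


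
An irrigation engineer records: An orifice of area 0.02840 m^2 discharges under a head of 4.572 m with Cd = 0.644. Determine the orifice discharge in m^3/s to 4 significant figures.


Approach: apply the orifice equation, Q = Cd*A*sqrt(2*g*h).
Q = 0.644 * 0.02840 * sqrt(2*9.81*4.572) = 0.1732 m^3/s
Therefore the orifice discharge = 0.1732 m^3/s.


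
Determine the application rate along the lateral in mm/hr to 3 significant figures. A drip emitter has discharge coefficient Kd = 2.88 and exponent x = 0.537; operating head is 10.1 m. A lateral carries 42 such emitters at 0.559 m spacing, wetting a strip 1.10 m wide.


Approach: apply the emitter equation with a lateral mass balance, q = Kd*h^x; Q = n*q; rate = Q/(n*spacing*width).
Step 1 — single emitter flow (q = Kd*h^x):
  q = 2.88 * 10.1^0.537 = 9.9704 L/hr
Step 2 — total lateral flow: Q = 42 * 9.9704 = 418.76 L/hr
Step 3 — wetted area: A = 42 * 0.559 * 1.10 = 25.826 m^2
Step 4 — application rate: Q/A = 418.76/25.826 = 16.2 mm/hr
Therefore the application rate along the lateral = 16.2 mm/hr.


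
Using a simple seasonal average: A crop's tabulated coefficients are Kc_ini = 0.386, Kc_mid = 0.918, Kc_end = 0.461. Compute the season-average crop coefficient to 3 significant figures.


Approach: apply a simple seasonal average, Kc_avg = (Kc_ini + Kc_mid + Kc_end)/3.
Kc_avg = (0.386 + 0.918 + 0.461)/3 = 0.588
Therefore the season-average crop coefficient = 0.588.


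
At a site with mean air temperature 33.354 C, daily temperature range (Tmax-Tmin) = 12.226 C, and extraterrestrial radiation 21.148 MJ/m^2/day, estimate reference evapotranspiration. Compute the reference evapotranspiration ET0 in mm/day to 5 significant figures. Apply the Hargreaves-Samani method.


Approach: apply the Hargreaves-Samani method, ET0 = 0.0023*(Tmean+17.8)*sqrt(Tmax-Tmin)*0.408*Ra.
ET0 = 0.0023*(33.354+17.8)*sqrt(12.226)*0.408*21.148 = 3.5496 mm/day
Therefore the reference evapotranspiration ET0 = 3.5496 mm/day.


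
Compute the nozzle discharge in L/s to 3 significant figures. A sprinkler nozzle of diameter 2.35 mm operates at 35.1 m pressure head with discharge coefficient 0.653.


Approach: apply the orifice equation, Q = Cd*A*sqrt(2*g*h), A = pi*(d/2)^2.
A = pi*(2.35e-3/2)^2 = 4.3374e-06 m^2
Q = 0.653 * 4.3374e-06 * sqrt(2*9.81*35.1) * 1000 = 0.0743 L/s
Therefore the nozzle discharge = 0.0743 L/s.


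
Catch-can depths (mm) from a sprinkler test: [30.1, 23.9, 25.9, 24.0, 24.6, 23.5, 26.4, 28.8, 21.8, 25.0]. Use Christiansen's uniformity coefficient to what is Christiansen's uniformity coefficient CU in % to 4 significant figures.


Approach: apply Christiansen's uniformity coefficient, CU = (1 - mean_abs_deviation/mean)*100.
mean = 25.4000 mm
mean |d_i - mean| = 1.92000 mm
CU = (1 - 1.92000/25.4000)*100 = 92.44 %
Therefore Christiansen's uniformity coefficient CU = 92.44 %.


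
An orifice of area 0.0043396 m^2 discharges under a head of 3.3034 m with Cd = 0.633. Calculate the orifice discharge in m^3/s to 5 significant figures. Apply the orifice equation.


Approach: apply the orifice equation, Q = Cd*A*sqrt(2*g*h).
Q = 0.633 * 0.0043396 * sqrt(2*9.81*3.3034) = 0.022115 m^3/s
Therefore the orifice discharge = 0.022115 m^3/s.


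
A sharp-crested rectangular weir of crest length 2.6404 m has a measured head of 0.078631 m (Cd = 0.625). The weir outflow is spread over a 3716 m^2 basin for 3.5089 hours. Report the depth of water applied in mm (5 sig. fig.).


Approach: apply the rectangular weir equation with a volume-to-depth conversion, Q = (2/3)*Cd*L*sqrt(2g)*H^1.5; d = Q*t/A * 1000.
Step 1 — weir discharge:
  Q = (2/3)*0.625*2.6404*sqrt(2*9.81)*0.078631^1.5 = 0.1074481 m^3/s
Step 2 — volume: V = 0.1074481 * 3.5089*3600 = 1357.289 m^3
Step 3 — depth: d = V/A * 1000 = 1357.289/3716 * 1000 = 365.26 mm
Therefore the depth of water applied = 365.26 mm.


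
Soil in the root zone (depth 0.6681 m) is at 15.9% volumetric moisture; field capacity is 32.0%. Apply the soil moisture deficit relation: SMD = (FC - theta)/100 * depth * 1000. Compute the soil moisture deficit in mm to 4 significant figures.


SMD = (32.0 - 15.9)/100 * 0.6681 * 1000 = 107.6 mm
Therefore the soil moisture deficit = 107.6 mm.


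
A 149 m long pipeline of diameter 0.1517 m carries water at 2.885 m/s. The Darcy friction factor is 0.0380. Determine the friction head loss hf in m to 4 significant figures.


Approach: apply the Darcy-Weisbach equation, hf = f*(L/D)*(v^2/(2g)).
hf = 0.0380 * (149/0.1517) * (2.885^2 / (2*9.81))
hf = 15.83 m
Therefore the friction head loss hf = 15.83 m.


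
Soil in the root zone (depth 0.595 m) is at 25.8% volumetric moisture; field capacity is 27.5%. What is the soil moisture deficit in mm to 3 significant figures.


Approach: apply the soil moisture deficit relation, SMD = (FC - theta)/100 * depth * 1000.
SMD = (27.5 - 25.8)/100 * 0.595 * 1000 = 10.1 mm
Therefore the soil moisture deficit = 10.1 mm.


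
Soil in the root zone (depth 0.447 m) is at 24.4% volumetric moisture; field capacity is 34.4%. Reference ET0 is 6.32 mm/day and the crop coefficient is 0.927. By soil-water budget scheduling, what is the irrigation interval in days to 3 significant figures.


Approach: apply soil-water budget scheduling, SMD = (FC-theta)/100*depth*1000; ETc = ET0*Kc; interval = SMD/ETc.
Step 1 — soil moisture deficit:
  SMD = (34.4 - 24.4)/100 * 0.447 * 1000 = 44.700 mm
Step 2 — daily crop ET (ETc = ET0*Kc):
  ETc = 6.32 * 0.927 = 5.8586 mm/day
Step 3 — irrigation interval (SMD/ETc):
  interval = 44.700 / 5.8586 = 7.63 days
Therefore the irrigation interval = 7.63 days.


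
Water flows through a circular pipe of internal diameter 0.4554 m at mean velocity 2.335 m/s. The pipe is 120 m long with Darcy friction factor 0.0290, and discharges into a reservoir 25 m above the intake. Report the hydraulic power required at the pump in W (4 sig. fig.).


Approach: apply continuity + Darcy-Weisbach + hydraulic power, Q = A*v; hf = f*(L/D)*(v^2/(2g)); H = static + hf; P = rho*g*Q*H.
Step 1 — flow rate (continuity, Q = A*v):
  A = pi*(0.4554/2)^2 = 0.162883 m^2
  Q = 0.162883 * 2.335 = 0.380332 m^3/s
Step 2 — friction head loss (Darcy-Weisbach):
  hf = 0.0290 * (120/0.4554) * (2.335^2 / (2*9.81))
  hf = 2.12354 m
Step 3 — total head: H = 25 + 2.12354 = 27.1235 m
Step 4 — hydraulic power (P = rho*g*Q*H):
  P = 1000 * 9.81 * 0.380332 * 27.1235 = 101200 W
Therefore the hydraulic power required at the pump = 101200 W.


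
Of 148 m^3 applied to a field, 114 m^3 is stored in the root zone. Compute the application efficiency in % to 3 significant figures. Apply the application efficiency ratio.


Approach: apply the application efficiency ratio, Ea = (stored/applied)*100.
Ea = (114/148)*100 = 77.0 %
Therefore the application efficiency = 77.0 %.


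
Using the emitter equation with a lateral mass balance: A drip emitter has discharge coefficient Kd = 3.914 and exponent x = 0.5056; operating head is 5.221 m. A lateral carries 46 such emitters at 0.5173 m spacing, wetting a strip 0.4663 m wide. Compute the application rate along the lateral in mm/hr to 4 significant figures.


Approach: apply the emitter equation with a lateral mass balance, q = Kd*h^x; Q = n*q; rate = Q/(n*spacing*width).
Step 1 — single emitter flow (q = Kd*h^x):
  q = 3.914 * 5.221^0.5056 = 9.02645 L/hr
Step 2 — total lateral flow: Q = 46 * 9.02645 = 415.217 L/hr
Step 3 — wetted area: A = 46 * 0.5173 * 0.4663 = 11.0960 m^2
Step 4 — application rate: Q/A = 415.217/11.0960 = 37.42 mm/hr
Therefore the application rate along the lateral = 37.42 mm/hr.


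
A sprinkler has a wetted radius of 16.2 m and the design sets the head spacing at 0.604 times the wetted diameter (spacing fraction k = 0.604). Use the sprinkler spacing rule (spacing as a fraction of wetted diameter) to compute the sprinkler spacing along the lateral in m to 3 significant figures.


Approach: apply the sprinkler spacing rule (spacing as a fraction of wetted diameter), S = k*(2*R).
S = 0.604 * (2 * 16.2) = 19.6 m
Therefore the sprinkler spacing along the lateral = 19.6 m.


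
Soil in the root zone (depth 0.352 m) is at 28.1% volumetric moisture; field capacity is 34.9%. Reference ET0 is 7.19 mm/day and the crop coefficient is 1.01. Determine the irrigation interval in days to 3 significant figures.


Approach: apply soil-water budget scheduling, SMD = (FC-theta)/100*depth*1000; ETc = ET0*Kc; interval = SMD/ETc.
Step 1 — soil moisture deficit:
  SMD = (34.9 - 28.1)/100 * 0.352 * 1000 = 23.936 mm
Step 2 — daily crop ET (ETc = ET0*Kc):
  ETc = 7.19 * 1.01 = 7.2619 mm/day
Step 3 — irrigation interval (SMD/ETc):
  interval = 23.936 / 7.2619 = 3.30 days
Therefore the irrigation interval = 3.30 days.


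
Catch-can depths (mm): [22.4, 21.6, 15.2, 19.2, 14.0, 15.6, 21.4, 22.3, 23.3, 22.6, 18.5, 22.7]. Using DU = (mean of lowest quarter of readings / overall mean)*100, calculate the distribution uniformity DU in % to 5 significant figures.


sorted lowest 3 of 12: [14.0, 15.2, 15.6] -> mean = 14.93333 mm
overall mean = 19.90000 mm
DU = (14.93333/19.90000)*100 = 75.042 %
Therefore the distribution uniformity DU = 75.042 %.


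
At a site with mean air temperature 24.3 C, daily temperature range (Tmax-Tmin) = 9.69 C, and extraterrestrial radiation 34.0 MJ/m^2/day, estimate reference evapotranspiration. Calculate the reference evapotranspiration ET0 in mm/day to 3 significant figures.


Approach: apply the Hargreaves-Samani method, ET0 = 0.0023*(Tmean+17.8)*sqrt(Tmax-Tmin)*0.408*Ra.
ET0 = 0.0023*(24.3+17.8)*sqrt(9.69)*0.408*34.0 = 4.18 mm/day
Therefore the reference evapotranspiration ET0 = 4.18 mm/day.


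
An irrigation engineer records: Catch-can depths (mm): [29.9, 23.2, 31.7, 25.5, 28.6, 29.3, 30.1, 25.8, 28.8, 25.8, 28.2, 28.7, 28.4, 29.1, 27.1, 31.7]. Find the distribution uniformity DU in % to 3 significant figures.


Approach: apply the low-quarter distribution uniformity, DU = (mean of lowest quarter of readings / overall mean)*100.
sorted lowest 4 of 16: [23.2, 25.5, 25.8, 25.8] -> mean = 25.075 mm
overall mean = 28.244 mm
DU = (25.075/28.244)*100 = 88.8 %
Therefore the distribution uniformity DU = 88.8 %.


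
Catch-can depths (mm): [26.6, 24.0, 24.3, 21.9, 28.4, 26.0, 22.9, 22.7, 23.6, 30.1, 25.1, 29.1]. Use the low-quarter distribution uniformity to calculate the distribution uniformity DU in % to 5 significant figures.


Approach: apply the low-quarter distribution uniformity, DU = (mean of lowest quarter of readings / overall mean)*100.
sorted lowest 3 of 12: [21.9, 22.7, 22.9] -> mean = 22.50000 mm
overall mean = 25.39167 mm
DU = (22.50000/25.39167)*100 = 88.612 %
Therefore the distribution uniformity DU = 88.612 %.


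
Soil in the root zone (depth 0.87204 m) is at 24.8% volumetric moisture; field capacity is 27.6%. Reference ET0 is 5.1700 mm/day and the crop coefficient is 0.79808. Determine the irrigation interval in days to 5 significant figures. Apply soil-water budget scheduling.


Approach: apply soil-water budget scheduling, SMD = (FC-theta)/100*depth*1000; ETc = ET0*Kc; interval = SMD/ETc.
Step 1 — soil moisture deficit:
  SMD = (27.6 - 24.8)/100 * 0.87204 * 1000 = 24.41712 mm
Step 2 — daily crop ET (ETc = ET0*Kc):
  ETc = 5.1700 * 0.79808 = 4.126074 mm/day
Step 3 — irrigation interval (SMD/ETc):
  interval = 24.41712 / 4.126074 = 5.9178 days
Therefore the irrigation interval = 5.9178 days.


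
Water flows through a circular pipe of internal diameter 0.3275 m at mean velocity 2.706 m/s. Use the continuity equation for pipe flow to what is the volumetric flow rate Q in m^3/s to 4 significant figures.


Approach: apply the continuity equation for pipe flow, Q = A * v with A = pi*(D/2)^2.
A = pi*(0.3275/2)^2 = 0.0842389 m^2
Q = 0.0842389 * 2.706 = 0.2280 m^3/s
Therefore the volumetric flow rate Q = 0.2280 m^3/s.


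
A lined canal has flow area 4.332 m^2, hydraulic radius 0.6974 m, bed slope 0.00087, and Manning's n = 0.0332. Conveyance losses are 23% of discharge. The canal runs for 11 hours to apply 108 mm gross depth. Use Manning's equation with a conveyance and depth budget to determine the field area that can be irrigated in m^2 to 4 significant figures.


Approach: apply Manning's equation with a conveyance and depth budget, Q = (1/n)*A*R^(2/3)*S^(1/2); Q_field = Q*(1-loss); Area = Q_field*t/(d/1000).
Step 1 — canal discharge (Manning's equation):
  Q = (1/0.0332) * 4.332 * 0.6974^(2/3) * 0.00087^(1/2) = 3.02667 m^3/s
Step 2 — delivered flow: Q_field = 3.02667*(1 - 23/100) = 2.33053 m^3/s
Step 3 — volume delivered: V = 2.33053 * 11*3600 = 92289.1 m^3
Step 4 — area served: A = V / (depth/1000) = 92289.1 / 0.108 = 854500 m^2
Therefore the field area that can be irrigated = 854500 m^2.


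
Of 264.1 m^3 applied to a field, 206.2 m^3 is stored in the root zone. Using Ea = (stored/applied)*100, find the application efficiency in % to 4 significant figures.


Ea = (206.2/264.1)*100 = 78.08 %
Therefore the application efficiency = 78.08 %.


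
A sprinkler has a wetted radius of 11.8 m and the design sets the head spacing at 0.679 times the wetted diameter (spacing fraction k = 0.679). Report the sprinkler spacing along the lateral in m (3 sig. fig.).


Approach: apply the sprinkler spacing rule (spacing as a fraction of wetted diameter), S = k*(2*R).
S = 0.679 * (2 * 11.8) = 16.0 m
Therefore the sprinkler spacing along the lateral = 16.0 m.


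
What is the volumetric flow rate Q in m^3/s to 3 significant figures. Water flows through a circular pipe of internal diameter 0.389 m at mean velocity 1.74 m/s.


Approach: apply the continuity equation for pipe flow, Q = A * v with A = pi*(D/2)^2.
A = pi*(0.389/2)^2 = 0.11885 m^2
Q = 0.11885 * 1.74 = 0.207 m^3/s
Therefore the volumetric flow rate Q = 0.207 m^3/s.


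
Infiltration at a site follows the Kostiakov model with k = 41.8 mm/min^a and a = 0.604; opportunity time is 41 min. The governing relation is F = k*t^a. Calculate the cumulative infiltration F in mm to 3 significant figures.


F = 41.8 * 41^0.604 = 394 mm
Therefore the cumulative infiltration F = 394 mm.


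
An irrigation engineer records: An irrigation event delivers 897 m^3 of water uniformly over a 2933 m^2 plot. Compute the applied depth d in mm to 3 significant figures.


Approach: apply depth from volume over area, d = (V/A)*1000.
d = (897 / 2933) * 1000 = 306 mm
Therefore the applied depth d = 306 mm.


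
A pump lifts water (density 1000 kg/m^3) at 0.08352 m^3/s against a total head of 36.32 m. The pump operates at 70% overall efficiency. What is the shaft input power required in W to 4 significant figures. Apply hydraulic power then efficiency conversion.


Approach: apply hydraulic power then efficiency conversion, P = rho*g*Q*H; P_in = P/eta.
Step 1 — hydraulic power (P = rho*g*Q*H):
  P = 1000 * 9.81 * 0.08352 * 36.32 = 29758.1 W
Step 2 — input power: P_in = P/eta = 29758.1 / 0.7 = 42510 W
Therefore the shaft input power required = 42510 W.


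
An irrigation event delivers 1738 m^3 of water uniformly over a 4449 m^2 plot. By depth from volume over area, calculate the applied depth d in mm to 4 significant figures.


Approach: apply depth from volume over area, d = (V/A)*1000.
d = (1738 / 4449) * 1000 = 390.6 mm
Therefore the applied depth d = 390.6 mm.


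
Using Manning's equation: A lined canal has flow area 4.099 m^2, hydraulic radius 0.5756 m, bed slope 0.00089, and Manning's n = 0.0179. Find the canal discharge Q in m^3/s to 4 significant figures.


Approach: apply Manning's equation, Q = (1/n)*A*R^(2/3)*S^(1/2).
Q = (1/0.0179) * 4.099 * 0.5756^(2/3) * 0.00089^(1/2) = 4.727 m^3/s
Therefore the canal discharge Q = 4.727 m^3/s.


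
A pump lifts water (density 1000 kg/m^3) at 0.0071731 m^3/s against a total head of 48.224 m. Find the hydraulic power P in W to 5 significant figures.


Approach: apply the hydraulic power relation, P = rho*g*Q*H.
P = 1000 * 9.81 * 0.0071731 * 48.224 = 3393.4 W
Therefore the hydraulic power P = 3393.4 W.


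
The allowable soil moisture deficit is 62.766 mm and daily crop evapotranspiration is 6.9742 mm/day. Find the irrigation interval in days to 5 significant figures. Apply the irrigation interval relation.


Approach: apply the irrigation interval relation, interval = SMD / ETc.
interval = 62.766 / 6.9742 = 8.9997 days
Therefore the irrigation interval = 8.9997 days.


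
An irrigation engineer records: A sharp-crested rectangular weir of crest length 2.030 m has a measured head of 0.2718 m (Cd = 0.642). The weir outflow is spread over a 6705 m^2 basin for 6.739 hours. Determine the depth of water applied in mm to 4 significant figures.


Approach: apply the rectangular weir equation with a volume-to-depth conversion, Q = (2/3)*Cd*L*sqrt(2g)*H^1.5; d = Q*t/A * 1000.
Step 1 — weir discharge:
  Q = (2/3)*0.642*2.030*sqrt(2*9.81)*0.2718^1.5 = 0.545335 m^3/s
Step 2 — volume: V = 0.545335 * 6.739*3600 = 13230.0 m^3
Step 3 — depth: d = V/A * 1000 = 13230.0/6705 * 1000 = 1973 mm
Therefore the depth of water applied = 1973 mm.


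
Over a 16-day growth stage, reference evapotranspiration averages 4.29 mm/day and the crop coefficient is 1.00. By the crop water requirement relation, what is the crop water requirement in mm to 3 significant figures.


Approach: apply the crop water requirement relation, CWR = ET0 * Kc * days.
CWR = 4.29 * 1.00 * 16 = 68.6 mm
Therefore the crop water requirement = 68.6 mm.


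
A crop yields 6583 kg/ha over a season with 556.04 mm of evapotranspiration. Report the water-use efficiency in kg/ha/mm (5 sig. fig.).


Approach: apply the water-use efficiency ratio, WUE = yield/ET.
WUE = 6583 / 556.04 = 11.839 kg/ha/mm
Therefore the water-use efficiency = 11.839 kg/ha/mm.


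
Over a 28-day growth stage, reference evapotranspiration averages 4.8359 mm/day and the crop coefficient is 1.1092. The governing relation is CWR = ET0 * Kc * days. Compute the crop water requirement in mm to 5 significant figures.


CWR = 4.8359 * 1.1092 * 28 = 150.19 mm
Therefore the crop water requirement = 150.19 mm.


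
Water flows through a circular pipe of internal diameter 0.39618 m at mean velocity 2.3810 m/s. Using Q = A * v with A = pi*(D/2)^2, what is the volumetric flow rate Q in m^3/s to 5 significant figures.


A = pi*(0.39618/2)^2 = 0.1232750 m^2
Q = 0.1232750 * 2.3810 = 0.29352 m^3/s
Therefore the volumetric flow rate Q = 0.29352 m^3/s.


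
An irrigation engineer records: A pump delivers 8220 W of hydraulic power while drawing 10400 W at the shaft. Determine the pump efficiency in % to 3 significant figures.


Approach: apply the efficiency ratio, eta = (P_out/P_in)*100.
eta = (8220 / 10400) * 100 = 79.0 %
Therefore the pump efficiency = 79.0 %.


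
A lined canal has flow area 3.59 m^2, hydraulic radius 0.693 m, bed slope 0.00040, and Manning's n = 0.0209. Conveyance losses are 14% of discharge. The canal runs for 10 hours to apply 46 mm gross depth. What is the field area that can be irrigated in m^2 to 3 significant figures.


Approach: apply Manning's equation with a conveyance and depth budget, Q = (1/n)*A*R^(2/3)*S^(1/2); Q_field = Q*(1-loss); Area = Q_field*t/(d/1000).
Step 1 — canal discharge (Manning's equation):
  Q = (1/0.0209) * 3.59 * 0.693^(2/3) * 0.00040^(1/2) = 2.6903 m^3/s
Step 2 — delivered flow: Q_field = 2.6903*(1 - 14/100) = 2.3137 m^3/s
Step 3 — volume delivered: V = 2.3137 * 10*3600 = 83292 m^3
Step 4 — area served: A = V / (depth/1000) = 83292 / 0.046 = 1810000 m^2
Therefore the field area that can be irrigated = 1810000 m^2.


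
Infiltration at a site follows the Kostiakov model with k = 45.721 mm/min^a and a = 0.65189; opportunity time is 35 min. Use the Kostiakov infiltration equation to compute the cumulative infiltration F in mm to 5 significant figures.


Approach: apply the Kostiakov infiltration equation, F = k*t^a.
F = 45.721 * 35^0.65189 = 464.17 mm
Therefore the cumulative infiltration F = 464.17 mm.


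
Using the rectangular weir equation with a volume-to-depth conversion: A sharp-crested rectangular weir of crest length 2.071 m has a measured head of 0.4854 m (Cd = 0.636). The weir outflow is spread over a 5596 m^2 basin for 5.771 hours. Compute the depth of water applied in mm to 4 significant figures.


Approach: apply the rectangular weir equation with a volume-to-depth conversion, Q = (2/3)*Cd*L*sqrt(2g)*H^1.5; d = Q*t/A * 1000.
Step 1 — weir discharge:
  Q = (2/3)*0.636*2.071*sqrt(2*9.81)*0.4854^1.5 = 1.31536 m^3/s
Step 2 — volume: V = 1.31536 * 5.771*3600 = 27327.4 m^3
Step 3 — depth: d = V/A * 1000 = 27327.4/5596 * 1000 = 4883 mm
Therefore the depth of water applied = 4883 mm.


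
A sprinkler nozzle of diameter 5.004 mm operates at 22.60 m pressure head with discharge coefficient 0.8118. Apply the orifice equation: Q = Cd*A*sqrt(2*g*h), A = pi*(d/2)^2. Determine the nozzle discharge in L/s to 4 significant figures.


A = pi*(5.004e-3/2)^2 = 1.96664e-05 m^2
Q = 0.8118 * 1.96664e-05 * sqrt(2*9.81*22.60) * 1000 = 0.3362 L/s
Therefore the nozzle discharge = 0.3362 L/s.


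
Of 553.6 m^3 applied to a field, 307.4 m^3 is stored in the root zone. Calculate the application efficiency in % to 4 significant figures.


Approach: apply the application efficiency ratio, Ea = (stored/applied)*100.
Ea = (307.4/553.6)*100 = 55.53 %
Therefore the application efficiency = 55.53 %.


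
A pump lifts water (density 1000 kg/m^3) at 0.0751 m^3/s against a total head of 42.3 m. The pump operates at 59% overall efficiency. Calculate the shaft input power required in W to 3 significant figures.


Approach: apply hydraulic power then efficiency conversion, P = rho*g*Q*H; P_in = P/eta.
Step 1 — hydraulic power (P = rho*g*Q*H):
  P = 1000 * 9.81 * 0.0751 * 42.3 = 31164 W
Step 2 — input power: P_in = P/eta = 31164 / 0.59 = 52800 W
Therefore the shaft input power required = 52800 W.


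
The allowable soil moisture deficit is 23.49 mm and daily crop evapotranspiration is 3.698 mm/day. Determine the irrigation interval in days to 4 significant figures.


Approach: apply the irrigation interval relation, interval = SMD / ETc.
interval = 23.49 / 3.698 = 6.352 days
Therefore the irrigation interval = 6.352 days.


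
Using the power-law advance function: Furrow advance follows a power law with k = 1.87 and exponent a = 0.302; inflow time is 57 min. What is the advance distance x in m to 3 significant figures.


Approach: apply the power-law advance function, x = k*t^a.
x = 1.87 * 57^0.302 = 6.34 m
Therefore the advance distance x = 6.34 m.


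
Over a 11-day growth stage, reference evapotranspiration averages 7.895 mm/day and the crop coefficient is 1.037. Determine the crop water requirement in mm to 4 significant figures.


Approach: apply the crop water requirement relation, CWR = ET0 * Kc * days.
CWR = 7.895 * 1.037 * 11 = 90.06 mm
Therefore the crop water requirement = 90.06 mm.


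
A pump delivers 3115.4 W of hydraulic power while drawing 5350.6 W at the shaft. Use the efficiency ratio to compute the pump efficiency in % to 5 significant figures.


Approach: apply the efficiency ratio, eta = (P_out/P_in)*100.
eta = (3115.4 / 5350.6) * 100 = 58.225 %
Therefore the pump efficiency = 58.225 %.


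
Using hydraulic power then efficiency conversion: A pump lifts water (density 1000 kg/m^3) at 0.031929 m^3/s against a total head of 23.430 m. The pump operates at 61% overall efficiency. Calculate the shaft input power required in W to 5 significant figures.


Approach: apply hydraulic power then efficiency conversion, P = rho*g*Q*H; P_in = P/eta.
Step 1 — hydraulic power (P = rho*g*Q*H):
  P = 1000 * 9.81 * 0.031929 * 23.430 = 7338.826 W
Step 2 — input power: P_in = P/eta = 7338.826 / 0.61 = 12031 W
Therefore the shaft input power required = 12031 W.


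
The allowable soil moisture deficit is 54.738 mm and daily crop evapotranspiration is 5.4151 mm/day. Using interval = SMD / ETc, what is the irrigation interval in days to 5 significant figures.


interval = 54.738 / 5.4151 = 10.108 days
Therefore the irrigation interval = 10.108 days.


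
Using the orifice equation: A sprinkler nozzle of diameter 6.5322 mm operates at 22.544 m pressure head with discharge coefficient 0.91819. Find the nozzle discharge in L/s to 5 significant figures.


Approach: apply the orifice equation, Q = Cd*A*sqrt(2*g*h), A = pi*(d/2)^2.
A = pi*(6.5322e-3/2)^2 = 3.351265e-05 m^2
Q = 0.91819 * 3.351265e-05 * sqrt(2*9.81*22.544) * 1000 = 0.64715 L/s
Therefore the nozzle discharge = 0.64715 L/s.


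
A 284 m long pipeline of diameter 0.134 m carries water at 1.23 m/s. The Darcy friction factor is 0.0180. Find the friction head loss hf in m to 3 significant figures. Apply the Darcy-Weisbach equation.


Approach: apply the Darcy-Weisbach equation, hf = f*(L/D)*(v^2/(2g)).
hf = 0.0180 * (284/0.134) * (1.23^2 / (2*9.81))
hf = 2.94 m
Therefore the friction head loss hf = 2.94 m.


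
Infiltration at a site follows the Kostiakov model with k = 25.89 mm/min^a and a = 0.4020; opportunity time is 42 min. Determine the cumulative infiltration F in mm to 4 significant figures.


Approach: apply the Kostiakov infiltration equation, F = k*t^a.
F = 25.89 * 42^0.4020 = 116.3 mm
Therefore the cumulative infiltration F = 116.3 mm.


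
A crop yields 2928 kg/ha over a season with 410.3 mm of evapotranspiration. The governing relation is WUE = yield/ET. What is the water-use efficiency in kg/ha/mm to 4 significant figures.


WUE = 2928 / 410.3 = 7.136 kg/ha/mm
Therefore the water-use efficiency = 7.136 kg/ha/mm.


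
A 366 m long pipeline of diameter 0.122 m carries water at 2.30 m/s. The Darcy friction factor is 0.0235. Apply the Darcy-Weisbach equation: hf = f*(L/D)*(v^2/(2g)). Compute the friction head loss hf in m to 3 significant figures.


hf = 0.0235 * (366/0.122) * (2.30^2 / (2*9.81))
hf = 19.0 m
Therefore the friction head loss hf = 19.0 m.


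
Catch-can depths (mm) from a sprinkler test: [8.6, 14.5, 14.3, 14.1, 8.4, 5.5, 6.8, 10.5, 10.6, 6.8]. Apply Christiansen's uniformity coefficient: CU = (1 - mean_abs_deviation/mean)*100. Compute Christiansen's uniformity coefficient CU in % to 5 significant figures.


mean = 10.01000 mm
mean |d_i - mean| = 2.790000 mm
CU = (1 - 2.790000/10.01000)*100 = 72.128 %
Therefore Christiansen's uniformity coefficient CU = 72.128 %.


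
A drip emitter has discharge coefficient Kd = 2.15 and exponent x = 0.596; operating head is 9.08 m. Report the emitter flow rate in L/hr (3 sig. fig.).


Approach: apply the emitter characteristic equation, q = Kd * h^x.
q = 2.15 * 9.08^0.596 = 8.01 L/hr
Therefore the emitter flow rate = 8.01 L/hr.


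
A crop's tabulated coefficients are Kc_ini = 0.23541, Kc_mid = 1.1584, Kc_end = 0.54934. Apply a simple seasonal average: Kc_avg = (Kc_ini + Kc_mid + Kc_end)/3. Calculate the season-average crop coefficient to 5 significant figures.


Kc_avg = (0.23541 + 1.1584 + 0.54934)/3 = 0.64772
Therefore the season-average crop coefficient = 0.64772.


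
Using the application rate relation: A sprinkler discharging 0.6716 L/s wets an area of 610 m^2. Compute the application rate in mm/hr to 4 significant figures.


Approach: apply the application rate relation, rate = (Q/A)*3600.
rate = (0.6716 / 610) * 3600 = 3.964 mm/hr
Therefore the application rate = 3.964 mm/hr.


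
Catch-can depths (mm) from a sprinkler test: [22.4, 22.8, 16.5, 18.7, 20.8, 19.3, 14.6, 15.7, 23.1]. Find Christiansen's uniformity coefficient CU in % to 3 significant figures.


Approach: apply Christiansen's uniformity coefficient, CU = (1 - mean_abs_deviation/mean)*100.
mean = 19.322 mm
mean |d_i - mean| = 2.6247 mm
CU = (1 - 2.6247/19.322)*100 = 86.4 %
Therefore Christiansen's uniformity coefficient CU = 86.4 %.


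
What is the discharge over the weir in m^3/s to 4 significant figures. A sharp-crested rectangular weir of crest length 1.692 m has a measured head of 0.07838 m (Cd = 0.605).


Approach: apply the rectangular weir equation, Q = (2/3)*Cd*L*sqrt(2g)*H^1.5.
Q = (2/3)*0.605*1.692*sqrt(2*9.81)*0.07838^1.5 = 0.06633 m^3/s
Therefore the discharge over the weir = 0.06633 m^3/s.
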